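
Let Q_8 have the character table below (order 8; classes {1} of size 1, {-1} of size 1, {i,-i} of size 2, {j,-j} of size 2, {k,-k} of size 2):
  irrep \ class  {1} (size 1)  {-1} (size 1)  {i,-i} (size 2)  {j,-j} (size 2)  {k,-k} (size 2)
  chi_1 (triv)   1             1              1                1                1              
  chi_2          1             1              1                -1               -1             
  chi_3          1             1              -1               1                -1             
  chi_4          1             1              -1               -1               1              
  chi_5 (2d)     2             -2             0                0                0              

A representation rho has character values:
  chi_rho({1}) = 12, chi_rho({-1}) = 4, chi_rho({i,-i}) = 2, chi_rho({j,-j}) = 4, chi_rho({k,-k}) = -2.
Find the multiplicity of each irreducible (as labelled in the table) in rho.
Multiplicities: chi_1: 3, chi_2: 2, chi_3: 3, chi_4: 0, chi_5: 2.

Argument: Use <chi_rho, chi> = (1/|G|) sum_C |C| * chi_rho(C) * conj(chi(C)) with |G| = 8 for each irreducible chi in the table:
  <chi_rho, chi_1> = (1/8)[1*(12)*conj(1) + 1*(4)*conj(1) + 2*(2)*conj(1) + 2*(4)*conj(1) + 2*(-2)*conj(1)]
      = (1/8)[(12) + (4) + (4) + (8) + (-4)] = 24/8 = 3
  <chi_rho, chi_2> = (1/8)[1*(12)*conj(1) + 1*(4)*conj(1) + 2*(2)*conj(1) + 2*(4)*conj(-1) + 2*(-2)*conj(-1)]
      = (1/8)[(12) + (4) + (4) + (-8) + (4)] = 16/8 = 2
  <chi_rho, chi_3> = (1/8)[1*(12)*conj(1) + 1*(4)*conj(1) + 2*(2)*conj(-1) + 2*(4)*conj(1) + 2*(-2)*conj(-1)]
      = (1/8)[(12) + (4) + (-4) + (8) + (4)] = 24/8 = 3
  <chi_rho, chi_4> = (1/8)[1*(12)*conj(1) + 1*(4)*conj(1) + 2*(2)*conj(-1) + 2*(4)*conj(-1) + 2*(-2)*conj(1)]
      = (1/8)[(12) + (4) + (-4) + (-8) + (-4)] = 0/8 = 0
  <chi_rho, chi_5> = (1/8)[1*(12)*conj(2) + 1*(4)*conj(-2) + 2*(2)*conj(0) + 2*(4)*conj(0) + 2*(-2)*conj(0)]
      = (1/8)[(24) + (-8) + (0) + (0) + (0)] = 16/8 = 2
Dimension check: dim(rho) = sum (mult * dim) = 3*1 + 2*1 + 3*1 + 0*1 + 2*2 = 12 = chi_rho(e) = 12.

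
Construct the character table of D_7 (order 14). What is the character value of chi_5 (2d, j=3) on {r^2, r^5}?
Conjugacy classes: {e} of size 1, {r^1, r^6} of size 2, {r^2, r^5} of size 2, {r^3, r^4} of size 2, {s, sr, ..., sr^6} of size 7.
Character table:
  irrep \ class              {e} (size 1)  {r^1, r^6} (size 2)  {r^2, r^5} (size 2)  {r^3, r^4} (size 2)  {s, sr, ..., sr^6} (size 7)
  chi_1 (triv)               1             1                    1                    1                    1                          
  chi_2 (sign: r->1, s->-1)  1             1                    1                    1                    -1                         
  chi_3 (2d, j=1)            2             2*cos(2*pi/7)        -2*cos(3*pi/7)       -2*cos(pi/7)         0                          
  chi_4 (2d, j=2)            2             -2*cos(3*pi/7)       -2*cos(pi/7)         2*cos(2*pi/7)        0                          
  chi_5 (2d, j=3)            2             -2*cos(pi/7)         2*cos(2*pi/7)        -2*cos(3*pi/7)       0                          

Spot check: chi_5 (2d, j=3) on {r^2, r^5} = 2*cos(2*pi/7).

Derivation: D_7 has order 2*7 = 14 with 5 conjugacy classes, hence 5 irreducibles. Sum of squared dims 1 + 1 + 4 + 4 + 4 = 14 = |G|. Linear characters come from the abelianisation; the 2-dimensional irreps have character r^k -> 2*cos(2*pi*j*k/7), reflections -> 0.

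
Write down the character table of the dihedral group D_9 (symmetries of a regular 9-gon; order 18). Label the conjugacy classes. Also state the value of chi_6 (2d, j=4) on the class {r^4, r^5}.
Conjugacy classes: {e} of size 1, {r^1, r^8} of size 2, {r^2, r^7} of size 2, {r^3, r^6} of size 2, {r^4, r^5} of size 2, {s, sr, ..., sr^8} of size 9.
Character table:
  irrep \ class              {e} (size 1)  {r^1, r^8} (size 2)  {r^2, r^7} (size 2)  {r^3, r^6} (size 2)  {r^4, r^5} (size 2)  {s, sr, ..., sr^8} (size 9)
  chi_1 (triv)               1             1                    1                    1                    1                    1                          
  chi_2 (sign: r->1, s->-1)  1             1                    1                    1                    1                    -1                         
  chi_3 (2d, j=1)            2             2*cos(2*pi/9)        2*cos(4*pi/9)        -1                   -2*cos(pi/9)         0                          
  chi_4 (2d, j=2)            2             2*cos(4*pi/9)        -2*cos(pi/9)         -1                   2*cos(2*pi/9)        0                          
  chi_5 (2d, j=3)            2             -1                   -1                   2                    -1                   0                          
  chi_6 (2d, j=4)            2             -2*cos(pi/9)         2*cos(2*pi/9)        -1                   2*cos(4*pi/9)        0                          

Spot check: chi_6 (2d, j=4) on {r^4, r^5} = 2*cos(4*pi/9).

Proof sketch: D_9 has order 2*9 = 18 with 6 conjugacy classes, hence 6 irreducibles. Sum of squared dims 1 + 1 + 4 + 4 + 4 + 4 = 18 = |G|. Linear characters come from the abelianisation; the 2-dimensional irreps have character r^k -> 2*cos(2*pi*j*k/9), reflections -> 0.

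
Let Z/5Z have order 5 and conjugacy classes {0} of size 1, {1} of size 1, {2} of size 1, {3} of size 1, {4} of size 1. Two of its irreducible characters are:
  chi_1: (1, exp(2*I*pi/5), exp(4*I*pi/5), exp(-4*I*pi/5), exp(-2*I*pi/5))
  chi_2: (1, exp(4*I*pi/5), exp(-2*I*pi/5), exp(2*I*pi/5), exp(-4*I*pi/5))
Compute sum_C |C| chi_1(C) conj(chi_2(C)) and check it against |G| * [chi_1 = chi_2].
Sum = 0; so <chi_1, chi_2> = 0 (distinct irreducibles are orthogonal).

Reasoning: Compute term by term over conjugacy classes (|C| * chi_1(C) * conj(chi_2(C))):
  1*(1)*conj(1) + 1*(exp(2*I*pi/5))*conj(exp(4*I*pi/5)) + 1*(exp(4*I*pi/5))*conj(exp(-2*I*pi/5)) + 1*(exp(-4*I*pi/5))*conj(exp(2*I*pi/5)) + 1*(exp(-2*I*pi/5))*conj(exp(-4*I*pi/5))
  = (1) + (exp(-2*I*pi/5)) + (exp(-4*I*pi/5)) + (exp(4*I*pi/5)) + (exp(2*I*pi/5))
  = 0.
(Exp terms are combined using exp(i*s)*conj(exp(i*t)) = exp(i*(s-t)), and sums of them are collapsed using the identity that for every m > 1 the m distinct m-th roots of unity sum to 0, e.g. 1 + exp(2*I*pi/3) + exp(-2*I*pi/3) = 0.)
Dividing by |G| = 5 gives 0/5 = 0, matching the row-orthogonality relation <chi_1, chi_2> = [chi_1 = chi_2].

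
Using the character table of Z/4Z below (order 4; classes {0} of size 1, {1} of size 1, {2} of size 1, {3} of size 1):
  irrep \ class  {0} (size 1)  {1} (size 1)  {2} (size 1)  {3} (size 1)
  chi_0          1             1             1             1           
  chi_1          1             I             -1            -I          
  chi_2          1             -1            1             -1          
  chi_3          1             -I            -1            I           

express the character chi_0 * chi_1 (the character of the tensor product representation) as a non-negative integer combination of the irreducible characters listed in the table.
chi_0 tensor chi_1 = chi_1 (all other irreducibles have multiplicity 0).

Details: The character of a tensor product is the pointwise product (chi_0 * chi_1)(C) = chi_0(C) * chi_1(C):
  {0}: (1)*(1), {1}: (1)*(I), {2}: (1)*(-1), {3}: (1)*(-I)
so (chi_0 * chi_1) takes values
  {0} -> 1, {1} -> I, {2} -> -1, {3} -> -I.
Now take the inner product of this character with each irreducible chi from the table, <chi_0*chi_1, chi> = (1/4) sum_C |C| (chi_0*chi_1)(C) conj(chi(C)):
  <chi_0*chi_1, chi_0> = (1/4)[1*(1)*conj(1) + 1*(I)*conj(1) + 1*(-1)*conj(1) + 1*(-I)*conj(1)]
      = (1/4)[(1) + (I) + (-1) + (-I)] = 0/4 = 0
  <chi_0*chi_1, chi_1> = (1/4)[1*(1)*conj(1) + 1*(I)*conj(I) + 1*(-1)*conj(-1) + 1*(-I)*conj(-I)]
      = (1/4)[(1) + (1) + (1) + (1)] = 4/4 = 1
  <chi_0*chi_1, chi_2> = (1/4)[1*(1)*conj(1) + 1*(I)*conj(-1) + 1*(-1)*conj(1) + 1*(-I)*conj(-1)]
      = (1/4)[(1) + (-I) + (-1) + (I)] = 0/4 = 0
  <chi_0*chi_1, chi_3> = (1/4)[1*(1)*conj(1) + 1*(I)*conj(-I) + 1*(-1)*conj(-1) + 1*(-I)*conj(I)]
      = (1/4)[(1) + (-1) + (1) + (-1)] = 0/4 = 0
(Exp terms are combined using exp(i*s)*conj(exp(i*t)) = exp(i*(s-t)), and sums of them are collapsed using the identity that for every m > 1 the m distinct m-th roots of unity sum to 0, e.g. 1 + exp(2*I*pi/3) + exp(-2*I*pi/3) = 0.)
Hence the multiplicities are chi_1: 1. Dimension check: dim(chi_0)*dim(chi_1) = 1*1 = 1 and sum (mult * dim) = 1*1 = 1.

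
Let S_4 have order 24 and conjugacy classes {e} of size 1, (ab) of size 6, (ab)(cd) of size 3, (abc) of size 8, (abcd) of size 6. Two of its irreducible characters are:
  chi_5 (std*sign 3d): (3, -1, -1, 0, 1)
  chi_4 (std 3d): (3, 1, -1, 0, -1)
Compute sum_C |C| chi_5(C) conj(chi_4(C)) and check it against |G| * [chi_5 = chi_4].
Sum = 0; so <chi_5, chi_4> = 0 (distinct irreducibles are orthogonal).

Derivation: Compute term by term over conjugacy classes (|C| * chi_5(C) * conj(chi_4(C))):
  1*(3)*conj(3) + 6*(-1)*conj(1) + 3*(-1)*conj(-1) + 8*(0)*conj(0) + 6*(1)*conj(-1)
  = (9) + (-6) + (3) + (0) + (-6)
  = 0.
Dividing by |G| = 24 gives 0/24 = 0, matching the row-orthogonality relation <chi_5, chi_4> = [chi_5 = chi_4].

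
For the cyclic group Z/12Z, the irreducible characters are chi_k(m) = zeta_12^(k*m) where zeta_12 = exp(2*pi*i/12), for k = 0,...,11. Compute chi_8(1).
chi_8(1) = zeta_12^8 = exp(-2*I*pi/3)

Proof sketch: chi_8(1) = zeta_12^(8*1) = zeta_12^8. Since zeta_12^12 = 1, this equals zeta_12^8 = exp(2*pi*i*8/12) = exp(-2*I*pi/3).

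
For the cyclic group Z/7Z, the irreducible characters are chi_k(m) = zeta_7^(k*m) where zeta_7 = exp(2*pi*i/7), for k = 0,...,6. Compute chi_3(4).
chi_3(4) = zeta_7^12 = exp(-4*I*pi/7)

Details: chi_3(4) = zeta_7^(3*4) = zeta_7^12. Since zeta_7^7 = 1, this equals zeta_7^5 = exp(2*pi*i*5/7) = exp(-4*I*pi/7).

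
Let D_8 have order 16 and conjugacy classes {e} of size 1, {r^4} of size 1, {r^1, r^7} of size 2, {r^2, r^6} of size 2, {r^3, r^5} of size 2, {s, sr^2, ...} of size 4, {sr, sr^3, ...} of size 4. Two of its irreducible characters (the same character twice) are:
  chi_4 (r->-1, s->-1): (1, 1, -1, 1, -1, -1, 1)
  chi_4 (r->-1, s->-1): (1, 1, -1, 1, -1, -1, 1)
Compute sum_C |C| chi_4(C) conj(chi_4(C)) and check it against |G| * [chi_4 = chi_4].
Sum = 16 = |G| = 16; so <chi_4, chi_4> = 1 (norm-1 confirms irreducibility).

Reasoning: Compute term by term over conjugacy classes (|C| * chi_4(C) * conj(chi_4(C))):
  1*(1)*conj(1) + 1*(1)*conj(1) + 2*(-1)*conj(-1) + 2*(1)*conj(1) + 2*(-1)*conj(-1) + 4*(-1)*conj(-1) + 4*(1)*conj(1)
  = (1) + (1) + (2) + (2) + (2) + (4) + (4)
  = 16.
Dividing by |G| = 16 gives 16/16 = 1, matching the row-orthogonality relation <chi_4, chi_4> = [chi_4 = chi_4].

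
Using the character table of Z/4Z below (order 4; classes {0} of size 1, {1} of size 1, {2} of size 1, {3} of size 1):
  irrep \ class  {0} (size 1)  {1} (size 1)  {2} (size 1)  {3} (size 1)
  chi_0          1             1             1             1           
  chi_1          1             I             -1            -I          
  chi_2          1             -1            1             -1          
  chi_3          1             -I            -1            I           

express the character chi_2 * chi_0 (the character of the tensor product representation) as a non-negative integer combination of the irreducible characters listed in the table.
chi_2 tensor chi_0 = chi_2 (all other irreducibles have multiplicity 0).

Reasoning: The character of a tensor product is the pointwise product (chi_2 * chi_0)(C) = chi_2(C) * chi_0(C):
  {0}: (1)*(1), {1}: (-1)*(1), {2}: (1)*(1), {3}: (-1)*(1)
so (chi_2 * chi_0) takes values
  {0} -> 1, {1} -> -1, {2} -> 1, {3} -> -1.
Now take the inner product of this character with each irreducible chi from the table, <chi_2*chi_0, chi> = (1/4) sum_C |C| (chi_2*chi_0)(C) conj(chi(C)):
  <chi_2*chi_0, chi_0> = (1/4)[1*(1)*conj(1) + 1*(-1)*conj(1) + 1*(1)*conj(1) + 1*(-1)*conj(1)]
      = (1/4)[(1) + (-1) + (1) + (-1)] = 0/4 = 0
  <chi_2*chi_0, chi_1> = (1/4)[1*(1)*conj(1) + 1*(-1)*conj(I) + 1*(1)*conj(-1) + 1*(-1)*conj(-I)]
      = (1/4)[(1) + (I) + (-1) + (-I)] = 0/4 = 0
  <chi_2*chi_0, chi_2> = (1/4)[1*(1)*conj(1) + 1*(-1)*conj(-1) + 1*(1)*conj(1) + 1*(-1)*conj(-1)]
      = (1/4)[(1) + (1) + (1) + (1)] = 4/4 = 1
  <chi_2*chi_0, chi_3> = (1/4)[1*(1)*conj(1) + 1*(-1)*conj(-I) + 1*(1)*conj(-1) + 1*(-1)*conj(I)]
      = (1/4)[(1) + (-I) + (-1) + (I)] = 0/4 = 0
(Exp terms are combined using exp(i*s)*conj(exp(i*t)) = exp(i*(s-t)), and sums of them are collapsed using the identity that for every m > 1 the m distinct m-th roots of unity sum to 0, e.g. 1 + exp(2*I*pi/3) + exp(-2*I*pi/3) = 0.)
Hence the multiplicities are chi_2: 1. Dimension check: dim(chi_2)*dim(chi_0) = 1*1 = 1 and sum (mult * dim) = 1*1 = 1.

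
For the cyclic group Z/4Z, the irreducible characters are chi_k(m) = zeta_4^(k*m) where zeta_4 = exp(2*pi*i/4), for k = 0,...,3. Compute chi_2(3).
chi_2(3) = zeta_4^6 = -1

Proof sketch: chi_2(3) = zeta_4^(2*3) = zeta_4^6. Since zeta_4^4 = 1, this equals zeta_4^2 = exp(2*pi*i*2/4) = -1.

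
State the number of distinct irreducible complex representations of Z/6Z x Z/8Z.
48

Argument: The number of irreducible complex representations of a finite group equals its number of conjugacy classes. Z/6Z x Z/8Z is abelian of order 48, so every element is its own conjugacy class: 48 classes, so Z/6Z x Z/8Z (order 48) has exactly 48 irreducible complex representations.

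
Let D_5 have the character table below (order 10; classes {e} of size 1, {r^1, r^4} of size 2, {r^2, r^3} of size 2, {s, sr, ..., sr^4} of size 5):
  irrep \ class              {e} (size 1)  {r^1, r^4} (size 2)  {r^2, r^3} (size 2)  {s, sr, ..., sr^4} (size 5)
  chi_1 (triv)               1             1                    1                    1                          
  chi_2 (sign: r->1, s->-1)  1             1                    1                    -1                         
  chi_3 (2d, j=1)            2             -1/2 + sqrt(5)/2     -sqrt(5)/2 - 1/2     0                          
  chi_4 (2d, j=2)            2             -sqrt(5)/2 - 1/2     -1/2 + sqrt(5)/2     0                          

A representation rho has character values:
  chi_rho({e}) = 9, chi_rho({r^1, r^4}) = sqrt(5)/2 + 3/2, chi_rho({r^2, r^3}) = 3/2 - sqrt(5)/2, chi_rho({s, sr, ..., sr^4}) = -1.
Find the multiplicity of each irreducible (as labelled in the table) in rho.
Multiplicities: chi_1: 1, chi_2: 2, chi_3: 2, chi_4: 1.

Why: Use <chi_rho, chi> = (1/|G|) sum_C |C| * chi_rho(C) * conj(chi(C)) with |G| = 10 for each irreducible chi in the table:
  <chi_rho, chi_1> = (1/10)[1*(9)*conj(1) + 2*(sqrt(5)/2 + 3/2)*conj(1) + 2*(3/2 - sqrt(5)/2)*conj(1) + 5*(-1)*conj(1)]
      = (1/10)[(9) + (sqrt(5) + 3) + (3 - sqrt(5)) + (-5)] = 10/10 = 1
  <chi_rho, chi_2> = (1/10)[1*(9)*conj(1) + 2*(sqrt(5)/2 + 3/2)*conj(1) + 2*(3/2 - sqrt(5)/2)*conj(1) + 5*(-1)*conj(-1)]
      = (1/10)[(9) + (sqrt(5) + 3) + (3 - sqrt(5)) + (5)] = 20/10 = 2
  <chi_rho, chi_3> = (1/10)[1*(9)*conj(2) + 2*(sqrt(5)/2 + 3/2)*conj(-1/2 + sqrt(5)/2) + 2*(3/2 - sqrt(5)/2)*conj(-sqrt(5)/2 - 1/2) + 5*(-1)*conj(0)]
      = (1/10)[(18) + (1 + sqrt(5)) + (1 - sqrt(5)) + (0)] = 20/10 = 2
  <chi_rho, chi_4> = (1/10)[1*(9)*conj(2) + 2*(sqrt(5)/2 + 3/2)*conj(-sqrt(5)/2 - 1/2) + 2*(3/2 - sqrt(5)/2)*conj(-1/2 + sqrt(5)/2) + 5*(-1)*conj(0)]
      = (1/10)[(18) + (-2*sqrt(5) - 4) + (-4 + 2*sqrt(5)) + (0)] = 10/10 = 1
Dimension check: dim(rho) = sum (mult * dim) = 1*1 + 2*1 + 2*2 + 1*2 = 9 = chi_rho(e) = 9.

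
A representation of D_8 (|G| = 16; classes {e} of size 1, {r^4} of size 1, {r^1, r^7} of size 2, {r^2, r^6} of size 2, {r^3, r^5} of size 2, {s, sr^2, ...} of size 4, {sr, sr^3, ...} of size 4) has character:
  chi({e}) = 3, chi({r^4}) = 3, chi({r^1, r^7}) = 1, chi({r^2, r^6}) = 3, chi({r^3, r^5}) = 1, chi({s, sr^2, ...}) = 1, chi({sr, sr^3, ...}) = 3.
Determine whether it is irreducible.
Not irreducible (reducible): <chi, chi> = 5 > 1.

Reasoning: <chi, chi> = (1/|G|) sum_C |C| * |chi(C)|^2 = (1/16)[1*|3|^2 + 1*|3|^2 + 2*|1|^2 + 2*|3|^2 + 2*|1|^2 + 4*|1|^2 + 4*|3|^2]
  = (1/16)[(9) + (9) + (2) + (18) + (2) + (4) + (36)] = 80/16 = 5.
A character is irreducible iff <chi, chi> = 1, so this representation is reducible.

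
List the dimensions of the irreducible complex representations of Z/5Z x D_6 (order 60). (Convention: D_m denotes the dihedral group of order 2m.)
Dimensions: 1, 1, 1, 1, 1, 1, 1, 1, 1, 1, 1, 1, 1, 1, 1, 1, 1, 1, 1, 1, 2, 2, 2, 2, 2, 2, 2, 2, 2, 2

Derivation: There are 30 irreducibles (= number of conjugacy classes). Their dimensions d_i satisfy sum d_i^2 = |G| = 60: 1 + 1 + 1 + 1 + 1 + 1 + 1 + 1 + 1 + 1 + 1 + 1 + 1 + 1 + 1 + 1 + 1 + 1 + 1 + 1 + 4 + 4 + 4 + 4 + 4 + 4 + 4 + 4 + 4 + 4 = 60. (For the product with Z/5Z: each of the 5 1-dim characters of Z/5Z tensors with each irrep of D_6, giving 5 copies of each D_6-dimension.)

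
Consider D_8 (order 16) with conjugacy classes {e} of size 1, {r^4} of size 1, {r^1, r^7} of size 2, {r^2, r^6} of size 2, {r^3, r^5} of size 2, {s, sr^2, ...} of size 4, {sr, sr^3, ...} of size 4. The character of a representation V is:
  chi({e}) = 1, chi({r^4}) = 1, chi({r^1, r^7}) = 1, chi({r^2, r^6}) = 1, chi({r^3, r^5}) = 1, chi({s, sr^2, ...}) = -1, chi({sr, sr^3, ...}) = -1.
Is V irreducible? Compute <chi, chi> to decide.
Irreducible: <chi, chi> = 1.

Details: <chi, chi> = (1/|G|) sum_C |C| * |chi(C)|^2 = (1/16)[1*|1|^2 + 1*|1|^2 + 2*|1|^2 + 2*|1|^2 + 2*|1|^2 + 4*|-1|^2 + 4*|-1|^2]
  = (1/16)[(1) + (1) + (2) + (2) + (2) + (4) + (4)] = 16/16 = 1.
A character is irreducible iff <chi, chi> = 1, so this representation is irreducible.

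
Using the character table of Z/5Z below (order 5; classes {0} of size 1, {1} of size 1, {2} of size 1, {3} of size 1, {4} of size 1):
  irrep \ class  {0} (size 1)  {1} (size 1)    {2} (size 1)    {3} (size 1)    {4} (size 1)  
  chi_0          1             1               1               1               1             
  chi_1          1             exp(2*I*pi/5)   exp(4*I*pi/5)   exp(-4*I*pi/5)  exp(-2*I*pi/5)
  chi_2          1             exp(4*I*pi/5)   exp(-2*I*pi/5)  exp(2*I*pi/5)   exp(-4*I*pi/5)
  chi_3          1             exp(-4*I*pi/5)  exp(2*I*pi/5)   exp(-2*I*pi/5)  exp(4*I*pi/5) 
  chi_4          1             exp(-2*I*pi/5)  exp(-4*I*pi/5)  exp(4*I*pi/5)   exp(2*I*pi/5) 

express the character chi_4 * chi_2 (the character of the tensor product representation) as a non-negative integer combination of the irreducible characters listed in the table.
chi_4 tensor chi_2 = chi_1 (all other irreducibles have multiplicity 0).

Reasoning: The character of a tensor product is the pointwise product (chi_4 * chi_2)(C) = chi_4(C) * chi_2(C):
  {0}: (1)*(1), {1}: (exp(-2*I*pi/5))*(exp(4*I*pi/5)), {2}: (exp(-4*I*pi/5))*(exp(-2*I*pi/5)), {3}: (exp(4*I*pi/5))*(exp(2*I*pi/5)), {4}: (exp(2*I*pi/5))*(exp(-4*I*pi/5))
so (chi_4 * chi_2) takes values
  {0} -> 1, {1} -> exp(2*I*pi/5), {2} -> exp(4*I*pi/5), {3} -> exp(-4*I*pi/5), {4} -> exp(-2*I*pi/5).
Now take the inner product of this character with each irreducible chi from the table, <chi_4*chi_2, chi> = (1/5) sum_C |C| (chi_4*chi_2)(C) conj(chi(C)):
  <chi_4*chi_2, chi_0> = (1/5)[1*(1)*conj(1) + 1*(exp(2*I*pi/5))*conj(1) + 1*(exp(4*I*pi/5))*conj(1) + 1*(exp(-4*I*pi/5))*conj(1) + 1*(exp(-2*I*pi/5))*conj(1)]
      = (1/5)[(1) + (exp(2*I*pi/5)) + (exp(4*I*pi/5)) + (exp(-4*I*pi/5)) + (exp(-2*I*pi/5))] = 0/5 = 0
  <chi_4*chi_2, chi_1> = (1/5)[1*(1)*conj(1) + 1*(exp(2*I*pi/5))*conj(exp(2*I*pi/5)) + 1*(exp(4*I*pi/5))*conj(exp(4*I*pi/5)) + 1*(exp(-4*I*pi/5))*conj(exp(-4*I*pi/5)) + 1*(exp(-2*I*pi/5))*conj(exp(-2*I*pi/5))]
      = (1/5)[(1) + (1) + (1) + (1) + (1)] = 5/5 = 1
  <chi_4*chi_2, chi_2> = (1/5)[1*(1)*conj(1) + 1*(exp(2*I*pi/5))*conj(exp(4*I*pi/5)) + 1*(exp(4*I*pi/5))*conj(exp(-2*I*pi/5)) + 1*(exp(-4*I*pi/5))*conj(exp(2*I*pi/5)) + 1*(exp(-2*I*pi/5))*conj(exp(-4*I*pi/5))]
      = (1/5)[(1) + (exp(-2*I*pi/5)) + (exp(-4*I*pi/5)) + (exp(4*I*pi/5)) + (exp(2*I*pi/5))] = 0/5 = 0
  <chi_4*chi_2, chi_3> = (1/5)[1*(1)*conj(1) + 1*(exp(2*I*pi/5))*conj(exp(-4*I*pi/5)) + 1*(exp(4*I*pi/5))*conj(exp(2*I*pi/5)) + 1*(exp(-4*I*pi/5))*conj(exp(-2*I*pi/5)) + 1*(exp(-2*I*pi/5))*conj(exp(4*I*pi/5))]
      = (1/5)[(1) + (exp(-4*I*pi/5)) + (exp(2*I*pi/5)) + (exp(-2*I*pi/5)) + (exp(4*I*pi/5))] = 0/5 = 0
  <chi_4*chi_2, chi_4> = (1/5)[1*(1)*conj(1) + 1*(exp(2*I*pi/5))*conj(exp(-2*I*pi/5)) + 1*(exp(4*I*pi/5))*conj(exp(-4*I*pi/5)) + 1*(exp(-4*I*pi/5))*conj(exp(4*I*pi/5)) + 1*(exp(-2*I*pi/5))*conj(exp(2*I*pi/5))]
      = (1/5)[(1) + (exp(4*I*pi/5)) + (exp(-2*I*pi/5)) + (exp(2*I*pi/5)) + (exp(-4*I*pi/5))] = 0/5 = 0
(Exp terms are combined using exp(i*s)*conj(exp(i*t)) = exp(i*(s-t)), and sums of them are collapsed using the identity that for every m > 1 the m distinct m-th roots of unity sum to 0, e.g. 1 + exp(2*I*pi/3) + exp(-2*I*pi/3) = 0.)
Hence the multiplicities are chi_1: 1. Dimension check: dim(chi_4)*dim(chi_2) = 1*1 = 1 and sum (mult * dim) = 1*1 = 1.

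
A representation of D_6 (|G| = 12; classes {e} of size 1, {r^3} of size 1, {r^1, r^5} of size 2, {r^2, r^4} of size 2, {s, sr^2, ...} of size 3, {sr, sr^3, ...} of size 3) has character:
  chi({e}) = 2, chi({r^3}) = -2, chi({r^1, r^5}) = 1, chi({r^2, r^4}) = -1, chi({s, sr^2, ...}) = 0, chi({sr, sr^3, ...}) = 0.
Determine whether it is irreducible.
Irreducible: <chi, chi> = 1.

Solution. <chi, chi> = (1/|G|) sum_C |C| * |chi(C)|^2 = (1/12)[1*|2|^2 + 1*|-2|^2 + 2*|1|^2 + 2*|-1|^2 + 3*|0|^2 + 3*|0|^2]
  = (1/12)[(4) + (4) + (2) + (2) + (0) + (0)] = 12/12 = 1.
A character is irreducible iff <chi, chi> = 1, so this representation is irreducible.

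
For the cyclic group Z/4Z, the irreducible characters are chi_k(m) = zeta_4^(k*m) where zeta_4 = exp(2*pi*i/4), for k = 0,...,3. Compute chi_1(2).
chi_1(2) = zeta_4^2 = -1

Derivation: chi_1(2) = zeta_4^(1*2) = zeta_4^2. Since zeta_4^4 = 1, this equals zeta_4^2 = exp(2*pi*i*2/4) = -1.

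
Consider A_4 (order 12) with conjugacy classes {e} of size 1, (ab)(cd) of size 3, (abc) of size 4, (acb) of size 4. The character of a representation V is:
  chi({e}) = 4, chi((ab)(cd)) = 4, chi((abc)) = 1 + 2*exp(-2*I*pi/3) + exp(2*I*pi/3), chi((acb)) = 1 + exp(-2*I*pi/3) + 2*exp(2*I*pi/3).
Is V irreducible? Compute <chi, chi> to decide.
Not irreducible (reducible): <chi, chi> = 6 > 1.

<chi, chi> = (1/|G|) sum_C |C| * |chi(C)|^2 = (1/12)[1*|4|^2 + 3*|4|^2 + 4*|1 + 2*exp(-2*I*pi/3) + exp(2*I*pi/3)|^2 + 4*|1 + exp(-2*I*pi/3) + 2*exp(2*I*pi/3)|^2]
  = (1/12)[(16) + (48) + (4) + (4)] = 72/12 = 6.
(Exp terms are combined using exp(i*s)*conj(exp(i*t)) = exp(i*(s-t)), and sums of them are collapsed using the identity that for every m > 1 the m distinct m-th roots of unity sum to 0, e.g. 1 + exp(2*I*pi/3) + exp(-2*I*pi/3) = 0.)
A character is irreducible iff <chi, chi> = 1, so this representation is reducible.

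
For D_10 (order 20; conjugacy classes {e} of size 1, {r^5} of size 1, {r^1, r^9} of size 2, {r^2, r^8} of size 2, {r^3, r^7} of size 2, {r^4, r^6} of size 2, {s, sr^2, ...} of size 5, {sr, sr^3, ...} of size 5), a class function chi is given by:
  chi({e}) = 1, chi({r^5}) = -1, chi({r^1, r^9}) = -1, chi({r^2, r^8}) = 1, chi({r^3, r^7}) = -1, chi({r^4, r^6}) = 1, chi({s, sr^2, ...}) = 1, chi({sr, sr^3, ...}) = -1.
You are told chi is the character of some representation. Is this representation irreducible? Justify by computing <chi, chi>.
Irreducible: <chi, chi> = 1.

Derivation: <chi, chi> = (1/|G|) sum_C |C| * |chi(C)|^2 = (1/20)[1*|1|^2 + 1*|-1|^2 + 2*|-1|^2 + 2*|1|^2 + 2*|-1|^2 + 2*|1|^2 + 5*|1|^2 + 5*|-1|^2]
  = (1/20)[(1) + (1) + (2) + (2) + (2) + (2) + (5) + (5)] = 20/20 = 1.
A character is irreducible iff <chi, chi> = 1, so this representation is irreducible.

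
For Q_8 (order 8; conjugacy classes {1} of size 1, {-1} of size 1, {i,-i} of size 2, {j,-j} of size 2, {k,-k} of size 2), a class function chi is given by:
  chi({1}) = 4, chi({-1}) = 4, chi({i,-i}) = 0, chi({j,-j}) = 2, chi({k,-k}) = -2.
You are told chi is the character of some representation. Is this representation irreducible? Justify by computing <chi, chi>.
Not irreducible (reducible): <chi, chi> = 6 > 1.

Working: <chi, chi> = (1/|G|) sum_C |C| * |chi(C)|^2 = (1/8)[1*|4|^2 + 1*|4|^2 + 2*|0|^2 + 2*|2|^2 + 2*|-2|^2]
  = (1/8)[(16) + (16) + (0) + (8) + (8)] = 48/8 = 6.
A character is irreducible iff <chi, chi> = 1, so this representation is reducible.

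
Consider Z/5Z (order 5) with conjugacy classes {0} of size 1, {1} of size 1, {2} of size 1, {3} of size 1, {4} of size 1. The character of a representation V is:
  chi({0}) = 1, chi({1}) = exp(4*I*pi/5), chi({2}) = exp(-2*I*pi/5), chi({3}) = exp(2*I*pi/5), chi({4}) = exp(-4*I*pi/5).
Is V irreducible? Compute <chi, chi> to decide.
Irreducible: <chi, chi> = 1.

Justification: <chi, chi> = (1/|G|) sum_C |C| * |chi(C)|^2 = (1/5)[1*|1|^2 + 1*|exp(4*I*pi/5)|^2 + 1*|exp(-2*I*pi/5)|^2 + 1*|exp(2*I*pi/5)|^2 + 1*|exp(-4*I*pi/5)|^2]
  = (1/5)[(1) + (1) + (1) + (1) + (1)] = 5/5 = 1.
(Exp terms are combined using exp(i*s)*conj(exp(i*t)) = exp(i*(s-t)), and sums of them are collapsed using the identity that for every m > 1 the m distinct m-th roots of unity sum to 0, e.g. 1 + exp(2*I*pi/3) + exp(-2*I*pi/3) = 0.)
A character is irreducible iff <chi, chi> = 1, so this representation is irreducible.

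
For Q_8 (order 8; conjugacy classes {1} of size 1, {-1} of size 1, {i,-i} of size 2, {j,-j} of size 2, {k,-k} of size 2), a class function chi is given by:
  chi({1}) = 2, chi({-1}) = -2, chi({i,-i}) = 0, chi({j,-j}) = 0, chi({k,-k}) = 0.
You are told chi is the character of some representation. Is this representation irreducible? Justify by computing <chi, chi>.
Irreducible: <chi, chi> = 1.

Why: <chi, chi> = (1/|G|) sum_C |C| * |chi(C)|^2 = (1/8)[1*|2|^2 + 1*|-2|^2 + 2*|0|^2 + 2*|0|^2 + 2*|0|^2]
  = (1/8)[(4) + (4) + (0) + (0) + (0)] = 8/8 = 1.
A character is irreducible iff <chi, chi> = 1, so this representation is irreducible.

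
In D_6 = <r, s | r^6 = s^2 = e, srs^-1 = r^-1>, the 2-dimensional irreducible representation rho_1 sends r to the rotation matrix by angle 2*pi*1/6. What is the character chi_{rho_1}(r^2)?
chi_{rho_1}(r^2) = 2*cos(2*pi*1*2/6) = -1

Explanation: rho_1(r^2) is rotation by angle 2*pi*1*2/6, whose trace is 2*cos(2*pi*1*2/6) = -1.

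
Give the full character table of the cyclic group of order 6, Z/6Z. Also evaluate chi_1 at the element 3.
Character table of Z/6Z (irreps indexed chi_0,...,chi_5 with chi_k(m) = zeta_6^(k*m), zeta_6 = exp(2*pi*i/6)):
  irrep \ class  {0} (size 1)  {1} (size 1)    {2} (size 1)    {3} (size 1)  {4} (size 1)    {5} (size 1)  
  chi_0          1             1               1               1             1               1             
  chi_1          1             exp(I*pi/3)     exp(2*I*pi/3)   -1            exp(-2*I*pi/3)  exp(-I*pi/3)  
  chi_2          1             exp(2*I*pi/3)   exp(-2*I*pi/3)  1             exp(2*I*pi/3)   exp(-2*I*pi/3)
  chi_3          1             -1              1               -1            1               -1            
  chi_4          1             exp(-2*I*pi/3)  exp(2*I*pi/3)   1             exp(-2*I*pi/3)  exp(2*I*pi/3) 
  chi_5          1             exp(-I*pi/3)    exp(-2*I*pi/3)  -1            exp(2*I*pi/3)   exp(I*pi/3)   

Spot check: chi_1(3) = zeta_6^(1*3) = zeta_6^3 = -1.

Justification: Z/6Z is abelian, so all 6 irreducible complex representations are 1-dimensional. They are given by chi_k(m) = zeta_6^(k*m) for k = 0,...,5. Row orthogonality: sum_m chi_k(m) conj(chi_l(m)) = 6 * [k = l].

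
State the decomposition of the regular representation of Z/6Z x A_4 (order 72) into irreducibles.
Each irreducible V_i of dimension d_i appears with multiplicity d_i, i.e. rho_reg = (direct sum over all irreducibles V_i) d_i V_i. The irreducible dimensions for Z/6Z x A_4 are 1, 1, 1, 1, 1, 1, 1, 1, 1, 1, 1, 1, 1, 1, 1, 1, 1, 1, 3, 3, 3, 3, 3, 3: 18 irreducibles of dimension 1, each with multiplicity 1; 6 irreducibles of dimension 3, each with multiplicity 3. Total dimension 18*1*1 + 6*3*3 = 72 = |G|.

Proof sketch: General theorem: in the regular representation of a finite group G, each irreducible appears with multiplicity equal to its dimension. Check: dim(rho_reg) = sum d_i^2 = 1 + 1 + 1 + 1 + 1 + 1 + 1 + 1 + 1 + 1 + 1 + 1 + 1 + 1 + 1 + 1 + 1 + 1 + 9 + 9 + 9 + 9 + 9 + 9 = 72 = |G|.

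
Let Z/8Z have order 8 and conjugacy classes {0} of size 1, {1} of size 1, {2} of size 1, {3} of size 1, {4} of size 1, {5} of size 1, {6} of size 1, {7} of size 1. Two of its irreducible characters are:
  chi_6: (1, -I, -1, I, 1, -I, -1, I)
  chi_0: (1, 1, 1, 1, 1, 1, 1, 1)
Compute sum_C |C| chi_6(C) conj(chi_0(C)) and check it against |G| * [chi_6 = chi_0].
Sum = 0; so <chi_6, chi_0> = 0 (distinct irreducibles are orthogonal).

Derivation: Compute term by term over conjugacy classes (|C| * chi_6(C) * conj(chi_0(C))):
  1*(1)*conj(1) + 1*(-I)*conj(1) + 1*(-1)*conj(1) + 1*(I)*conj(1) + 1*(1)*conj(1) + 1*(-I)*conj(1) + 1*(-1)*conj(1) + 1*(I)*conj(1)
  = (1) + (-I) + (-1) + (I) + (1) + (-I) + (-1) + (I)
  = 0.
(Exp terms are combined using exp(i*s)*conj(exp(i*t)) = exp(i*(s-t)), and sums of them are collapsed using the identity that for every m > 1 the m distinct m-th roots of unity sum to 0, e.g. 1 + exp(2*I*pi/3) + exp(-2*I*pi/3) = 0.)
Dividing by |G| = 8 gives 0/8 = 0, matching the row-orthogonality relation <chi_6, chi_0> = [chi_6 = chi_0].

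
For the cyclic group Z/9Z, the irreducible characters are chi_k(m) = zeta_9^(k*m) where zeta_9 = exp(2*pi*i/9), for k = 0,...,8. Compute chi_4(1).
chi_4(1) = zeta_9^4 = exp(8*I*pi/9)

Argument: chi_4(1) = zeta_9^(4*1) = zeta_9^4. Since zeta_9^9 = 1, this equals zeta_9^4 = exp(2*pi*i*4/9) = exp(8*I*pi/9).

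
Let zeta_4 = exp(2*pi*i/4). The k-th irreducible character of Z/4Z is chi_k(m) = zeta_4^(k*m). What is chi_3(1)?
chi_3(1) = zeta_4^3 = -I

Proof sketch: chi_3(1) = zeta_4^(3*1) = zeta_4^3. Since zeta_4^4 = 1, this equals zeta_4^3 = exp(2*pi*i*3/4) = -I.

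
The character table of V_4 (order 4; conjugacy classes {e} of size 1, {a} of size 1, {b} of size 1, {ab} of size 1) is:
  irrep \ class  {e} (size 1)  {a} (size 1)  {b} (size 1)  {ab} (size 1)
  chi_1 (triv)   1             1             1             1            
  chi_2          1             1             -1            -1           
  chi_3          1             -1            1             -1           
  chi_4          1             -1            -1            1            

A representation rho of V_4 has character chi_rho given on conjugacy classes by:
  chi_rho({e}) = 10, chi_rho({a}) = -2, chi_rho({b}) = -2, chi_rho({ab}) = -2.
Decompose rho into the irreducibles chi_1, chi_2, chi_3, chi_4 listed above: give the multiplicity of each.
Multiplicities: chi_1: 1, chi_2: 3, chi_3: 3, chi_4: 3.

Justification: Use <chi_rho, chi> = (1/|G|) sum_C |C| * chi_rho(C) * conj(chi(C)) with |G| = 4 for each irreducible chi in the table:
  <chi_rho, chi_1> = (1/4)[1*(10)*conj(1) + 1*(-2)*conj(1) + 1*(-2)*conj(1) + 1*(-2)*conj(1)]
      = (1/4)[(10) + (-2) + (-2) + (-2)] = 4/4 = 1
  <chi_rho, chi_2> = (1/4)[1*(10)*conj(1) + 1*(-2)*conj(1) + 1*(-2)*conj(-1) + 1*(-2)*conj(-1)]
      = (1/4)[(10) + (-2) + (2) + (2)] = 12/4 = 3
  <chi_rho, chi_3> = (1/4)[1*(10)*conj(1) + 1*(-2)*conj(-1) + 1*(-2)*conj(1) + 1*(-2)*conj(-1)]
      = (1/4)[(10) + (2) + (-2) + (2)] = 12/4 = 3
  <chi_rho, chi_4> = (1/4)[1*(10)*conj(1) + 1*(-2)*conj(-1) + 1*(-2)*conj(-1) + 1*(-2)*conj(1)]
      = (1/4)[(10) + (2) + (2) + (-2)] = 12/4 = 3
Dimension check: dim(rho) = sum (mult * dim) = 1*1 + 3*1 + 3*1 + 3*1 = 10 = chi_rho(e) = 10.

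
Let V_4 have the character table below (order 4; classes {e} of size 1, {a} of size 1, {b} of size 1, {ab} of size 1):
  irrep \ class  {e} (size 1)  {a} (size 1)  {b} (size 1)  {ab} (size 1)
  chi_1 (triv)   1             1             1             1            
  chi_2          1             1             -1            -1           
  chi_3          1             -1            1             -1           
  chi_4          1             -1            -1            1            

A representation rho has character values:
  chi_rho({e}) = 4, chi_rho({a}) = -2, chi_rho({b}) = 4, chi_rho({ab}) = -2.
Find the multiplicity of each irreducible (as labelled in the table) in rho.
Multiplicities: chi_1: 1, chi_2: 0, chi_3: 3, chi_4: 0.

Why: Use <chi_rho, chi> = (1/|G|) sum_C |C| * chi_rho(C) * conj(chi(C)) with |G| = 4 for each irreducible chi in the table:
  <chi_rho, chi_1> = (1/4)[1*(4)*conj(1) + 1*(-2)*conj(1) + 1*(4)*conj(1) + 1*(-2)*conj(1)]
      = (1/4)[(4) + (-2) + (4) + (-2)] = 4/4 = 1
  <chi_rho, chi_2> = (1/4)[1*(4)*conj(1) + 1*(-2)*conj(1) + 1*(4)*conj(-1) + 1*(-2)*conj(-1)]
      = (1/4)[(4) + (-2) + (-4) + (2)] = 0/4 = 0
  <chi_rho, chi_3> = (1/4)[1*(4)*conj(1) + 1*(-2)*conj(-1) + 1*(4)*conj(1) + 1*(-2)*conj(-1)]
      = (1/4)[(4) + (2) + (4) + (2)] = 12/4 = 3
  <chi_rho, chi_4> = (1/4)[1*(4)*conj(1) + 1*(-2)*conj(-1) + 1*(4)*conj(-1) + 1*(-2)*conj(1)]
      = (1/4)[(4) + (2) + (-4) + (-2)] = 0/4 = 0
Dimension check: dim(rho) = sum (mult * dim) = 1*1 + 0*1 + 3*1 + 0*1 = 4 = chi_rho(e) = 4.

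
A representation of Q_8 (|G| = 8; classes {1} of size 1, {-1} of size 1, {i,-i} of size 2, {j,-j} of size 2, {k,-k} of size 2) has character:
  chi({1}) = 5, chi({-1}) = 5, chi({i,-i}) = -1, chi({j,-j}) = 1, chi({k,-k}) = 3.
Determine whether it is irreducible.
Not irreducible (reducible): <chi, chi> = 9 > 1.

Explanation: <chi, chi> = (1/|G|) sum_C |C| * |chi(C)|^2 = (1/8)[1*|5|^2 + 1*|5|^2 + 2*|-1|^2 + 2*|1|^2 + 2*|3|^2]
  = (1/8)[(25) + (25) + (2) + (2) + (18)] = 72/8 = 9.
A character is irreducible iff <chi, chi> = 1, so this representation is reducible.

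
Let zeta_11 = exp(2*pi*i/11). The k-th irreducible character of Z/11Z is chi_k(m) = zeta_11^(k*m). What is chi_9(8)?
chi_9(8) = zeta_11^72 = exp(-10*I*pi/11)

Working: chi_9(8) = zeta_11^(9*8) = zeta_11^72. Since zeta_11^11 = 1, this equals zeta_11^6 = exp(2*pi*i*6/11) = exp(-10*I*pi/11).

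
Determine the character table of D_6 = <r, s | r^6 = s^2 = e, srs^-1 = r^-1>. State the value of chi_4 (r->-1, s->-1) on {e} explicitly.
Conjugacy classes: {e} of size 1, {r^3} of size 1, {r^1, r^5} of size 2, {r^2, r^4} of size 2, {s, sr^2, ...} of size 3, {sr, sr^3, ...} of size 3.
Character table:
  irrep \ class              {e} (size 1)  {r^3} (size 1)  {r^1, r^5} (size 2)  {r^2, r^4} (size 2)  {s, sr^2, ...} (size 3)  {sr, sr^3, ...} (size 3)
  chi_1 (triv)               1             1               1                    1                    1                        1                       
  chi_2 (sign: r->1, s->-1)  1             1               1                    1                    -1                       -1                      
  chi_3 (r->-1, s->1)        1             -1              -1                   1                    1                        -1                      
  chi_4 (r->-1, s->-1)       1             -1              -1                   1                    -1                       1                       
  chi_5 (2d, j=1)            2             -2              1                    -1                   0                        0                       
  chi_6 (2d, j=2)            2             2               -1                   -1                   0                        0                       

Spot check: chi_4 (r->-1, s->-1) on {e} = 1.

Reasoning: D_6 has order 2*6 = 12 with 6 conjugacy classes, hence 6 irreducibles. Sum of squared dims 1 + 1 + 1 + 1 + 4 + 4 = 12 = |G|. Linear characters come from the abelianisation; the 2-dimensional irreps have character r^k -> 2*cos(2*pi*j*k/6), reflections -> 0.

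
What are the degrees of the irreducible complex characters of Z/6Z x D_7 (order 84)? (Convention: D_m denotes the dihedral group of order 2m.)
Dimensions: 1, 1, 1, 1, 1, 1, 1, 1, 1, 1, 1, 1, 2, 2, 2, 2, 2, 2, 2, 2, 2, 2, 2, 2, 2, 2, 2, 2, 2, 2

Derivation: There are 30 irreducibles (= number of conjugacy classes). Their dimensions d_i satisfy sum d_i^2 = |G| = 84: 1 + 1 + 1 + 1 + 1 + 1 + 1 + 1 + 1 + 1 + 1 + 1 + 4 + 4 + 4 + 4 + 4 + 4 + 4 + 4 + 4 + 4 + 4 + 4 + 4 + 4 + 4 + 4 + 4 + 4 = 84. (For the product with Z/6Z: each of the 6 1-dim characters of Z/6Z tensors with each irrep of D_7, giving 6 copies of each D_7-dimension.)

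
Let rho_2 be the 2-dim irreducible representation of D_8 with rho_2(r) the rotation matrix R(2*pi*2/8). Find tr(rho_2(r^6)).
chi_{rho_2}(r^6) = 2*cos(2*pi*2*6/8) = -2

Solution. rho_2(r^6) is rotation by angle 2*pi*2*6/8, whose trace is 2*cos(2*pi*2*6/8) = -2.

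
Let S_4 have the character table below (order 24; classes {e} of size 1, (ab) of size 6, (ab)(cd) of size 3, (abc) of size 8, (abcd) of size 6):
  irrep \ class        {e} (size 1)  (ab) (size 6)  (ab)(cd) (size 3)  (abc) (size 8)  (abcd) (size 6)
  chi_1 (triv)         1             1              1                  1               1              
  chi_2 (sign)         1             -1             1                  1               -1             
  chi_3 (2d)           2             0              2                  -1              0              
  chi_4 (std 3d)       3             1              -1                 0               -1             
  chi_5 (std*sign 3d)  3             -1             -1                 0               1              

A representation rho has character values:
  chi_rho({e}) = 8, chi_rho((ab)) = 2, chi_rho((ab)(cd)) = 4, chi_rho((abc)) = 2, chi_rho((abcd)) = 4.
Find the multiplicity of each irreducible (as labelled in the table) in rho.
Multiplicities: chi_1: 3, chi_2: 0, chi_3: 1, chi_4: 0, chi_5: 1.

Justification: Use <chi_rho, chi> = (1/|G|) sum_C |C| * chi_rho(C) * conj(chi(C)) with |G| = 24 for each irreducible chi in the table:
  <chi_rho, chi_1> = (1/24)[1*(8)*conj(1) + 6*(2)*conj(1) + 3*(4)*conj(1) + 8*(2)*conj(1) + 6*(4)*conj(1)]
      = (1/24)[(8) + (12) + (12) + (16) + (24)] = 72/24 = 3
  <chi_rho, chi_2> = (1/24)[1*(8)*conj(1) + 6*(2)*conj(-1) + 3*(4)*conj(1) + 8*(2)*conj(1) + 6*(4)*conj(-1)]
      = (1/24)[(8) + (-12) + (12) + (16) + (-24)] = 0/24 = 0
  <chi_rho, chi_3> = (1/24)[1*(8)*conj(2) + 6*(2)*conj(0) + 3*(4)*conj(2) + 8*(2)*conj(-1) + 6*(4)*conj(0)]
      = (1/24)[(16) + (0) + (24) + (-16) + (0)] = 24/24 = 1
  <chi_rho, chi_4> = (1/24)[1*(8)*conj(3) + 6*(2)*conj(1) + 3*(4)*conj(-1) + 8*(2)*conj(0) + 6*(4)*conj(-1)]
      = (1/24)[(24) + (12) + (-12) + (0) + (-24)] = 0/24 = 0
  <chi_rho, chi_5> = (1/24)[1*(8)*conj(3) + 6*(2)*conj(-1) + 3*(4)*conj(-1) + 8*(2)*conj(0) + 6*(4)*conj(1)]
      = (1/24)[(24) + (-12) + (-12) + (0) + (24)] = 24/24 = 1
Dimension check: dim(rho) = sum (mult * dim) = 3*1 + 0*1 + 1*2 + 0*3 + 1*3 = 8 = chi_rho(e) = 8.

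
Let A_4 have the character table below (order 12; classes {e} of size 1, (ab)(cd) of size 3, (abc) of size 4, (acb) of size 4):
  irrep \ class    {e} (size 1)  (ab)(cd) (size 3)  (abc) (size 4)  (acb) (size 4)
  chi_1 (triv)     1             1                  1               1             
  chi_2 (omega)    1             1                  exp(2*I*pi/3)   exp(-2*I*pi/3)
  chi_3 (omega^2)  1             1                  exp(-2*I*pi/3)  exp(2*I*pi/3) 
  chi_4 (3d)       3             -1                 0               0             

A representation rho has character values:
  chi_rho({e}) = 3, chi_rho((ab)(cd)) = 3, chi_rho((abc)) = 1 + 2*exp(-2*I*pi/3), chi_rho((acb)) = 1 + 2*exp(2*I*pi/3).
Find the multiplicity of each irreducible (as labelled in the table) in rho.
Multiplicities: chi_1: 1, chi_2: 0, chi_3: 2, chi_4: 0.

Solution. Use <chi_rho, chi> = (1/|G|) sum_C |C| * chi_rho(C) * conj(chi(C)) with |G| = 12 for each irreducible chi in the table:
  <chi_rho, chi_1> = (1/12)[1*(3)*conj(1) + 3*(3)*conj(1) + 4*(1 + 2*exp(-2*I*pi/3))*conj(1) + 4*(1 + 2*exp(2*I*pi/3))*conj(1)]
      = (1/12)[(3) + (9) + (4 + 8*exp(-2*I*pi/3)) + (4 + 8*exp(2*I*pi/3))] = 12/12 = 1
  <chi_rho, chi_2> = (1/12)[1*(3)*conj(1) + 3*(3)*conj(1) + 4*(1 + 2*exp(-2*I*pi/3))*conj(exp(2*I*pi/3)) + 4*(1 + 2*exp(2*I*pi/3))*conj(exp(-2*I*pi/3))]
      = (1/12)[(3) + (9) + (4*exp(-2*I*pi/3) + 8*exp(2*I*pi/3)) + (8*exp(-2*I*pi/3) + 4*exp(2*I*pi/3))] = 0/12 = 0
  <chi_rho, chi_3> = (1/12)[1*(3)*conj(1) + 3*(3)*conj(1) + 4*(1 + 2*exp(-2*I*pi/3))*conj(exp(-2*I*pi/3)) + 4*(1 + 2*exp(2*I*pi/3))*conj(exp(2*I*pi/3))]
      = (1/12)[(3) + (9) + (8 + 4*exp(2*I*pi/3)) + (8 + 4*exp(-2*I*pi/3))] = 24/12 = 2
  <chi_rho, chi_4> = (1/12)[1*(3)*conj(3) + 3*(3)*conj(-1) + 4*(1 + 2*exp(-2*I*pi/3))*conj(0) + 4*(1 + 2*exp(2*I*pi/3))*conj(0)]
      = (1/12)[(9) + (-9) + (0) + (0)] = 0/12 = 0
(Exp terms are combined using exp(i*s)*conj(exp(i*t)) = exp(i*(s-t)), and sums of them are collapsed using the identity that for every m > 1 the m distinct m-th roots of unity sum to 0, e.g. 1 + exp(2*I*pi/3) + exp(-2*I*pi/3) = 0.)
Dimension check: dim(rho) = sum (mult * dim) = 1*1 + 0*1 + 2*1 + 0*3 = 3 = chi_rho(e) = 3.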